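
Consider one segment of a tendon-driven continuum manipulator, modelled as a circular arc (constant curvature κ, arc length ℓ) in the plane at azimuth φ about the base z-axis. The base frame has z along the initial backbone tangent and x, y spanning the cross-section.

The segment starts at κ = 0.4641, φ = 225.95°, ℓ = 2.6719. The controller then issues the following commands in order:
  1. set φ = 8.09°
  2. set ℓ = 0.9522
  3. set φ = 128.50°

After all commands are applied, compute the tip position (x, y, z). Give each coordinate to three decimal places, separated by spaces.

-0.129 0.162 0.922

initial: κ=0.4641, φ=225.95°, ℓ=2.6719
cmd 1: set φ=8.09° → (κ,φ,ℓ)=(0.4641,8.09°,2.6719) → tip=(1.4404,0.2047,2.0379)
cmd 2: set ℓ=0.9522 → (κ,φ,ℓ)=(0.4641,8.09°,0.9522) → tip=(0.2049,0.0291,0.9215)
cmd 3: set φ=128.50° → (κ,φ,ℓ)=(0.4641,128.50°,0.9522) → tip=(-0.1289,0.1620,0.9215)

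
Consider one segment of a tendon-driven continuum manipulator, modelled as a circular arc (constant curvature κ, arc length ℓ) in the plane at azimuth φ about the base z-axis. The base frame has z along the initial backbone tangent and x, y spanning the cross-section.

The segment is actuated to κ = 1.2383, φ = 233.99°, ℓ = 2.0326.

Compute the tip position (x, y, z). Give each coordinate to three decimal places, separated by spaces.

θ = κ·ℓ = 1.2383 × 2.0326 = 2.51697 rad
ρ = (1 − cos θ)/κ = (1 − -0.81118)/1.2383 = 1.46264
z = sin θ / κ = 0.58479/1.2383 = 0.47225
x = ρ cos φ = 1.46264 × cos(233.99°) = -0.85992
y = ρ sin φ = 1.46264 × sin(233.99°) = -1.18315

-0.860 -1.183 0.472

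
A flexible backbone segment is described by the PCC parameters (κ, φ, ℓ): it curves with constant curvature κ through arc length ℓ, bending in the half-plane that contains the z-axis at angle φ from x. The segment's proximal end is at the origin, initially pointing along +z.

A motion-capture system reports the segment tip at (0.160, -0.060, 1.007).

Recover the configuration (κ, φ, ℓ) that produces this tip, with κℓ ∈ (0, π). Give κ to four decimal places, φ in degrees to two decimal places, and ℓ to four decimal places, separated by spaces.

0.3276 339.44 1.0262

ρ = √(x²+y²) = √(0.160² + -0.060²) = 0.17088
φ = atan2(y, x) mod 360° = atan2(-0.060, 0.160) = 339.4440°
|p|² = ρ² + z² = 0.17088² + 1.007² = 1.04325
κ = 2ρ / |p|² = 2×0.17088 / 1.04325 = 0.32759
θ = 2·atan2(ρ, z) = 2·atan2(0.17088, 1.007) = 0.33618 rad
ℓ = θ/κ = 0.33618/0.32759 = 1.02622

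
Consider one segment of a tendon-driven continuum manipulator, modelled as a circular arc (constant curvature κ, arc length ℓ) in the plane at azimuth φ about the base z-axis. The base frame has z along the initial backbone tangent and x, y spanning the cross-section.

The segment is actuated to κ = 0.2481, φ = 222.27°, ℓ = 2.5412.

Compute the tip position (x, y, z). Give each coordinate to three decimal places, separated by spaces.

θ = κ·ℓ = 0.2481 × 2.5412 = 0.63047 rad
ρ = (1 − cos θ)/κ = (1 − 0.80775)/0.2481 = 0.77489
z = sin θ / κ = 0.58953/0.2481 = 2.37616
x = ρ cos φ = 0.77489 × cos(222.27°) = -0.57341
y = ρ sin φ = 0.77489 × sin(222.27°) = -0.52121

-0.573 -0.521 2.376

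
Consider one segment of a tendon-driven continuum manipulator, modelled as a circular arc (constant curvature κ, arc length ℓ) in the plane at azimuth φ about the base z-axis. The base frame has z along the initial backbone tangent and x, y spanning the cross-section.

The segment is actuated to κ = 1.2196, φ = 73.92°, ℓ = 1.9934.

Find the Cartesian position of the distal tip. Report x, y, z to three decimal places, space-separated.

0.399 1.385 0.535

θ = κ·ℓ = 1.2196 × 1.9934 = 2.43115 rad
ρ = (1 − cos θ)/κ = (1 − -0.75807)/1.2196 = 1.44152
z = sin θ / κ = 0.65217/1.2196 = 0.53474
x = ρ cos φ = 1.44152 × cos(73.92°) = 0.39927
y = ρ sin φ = 1.44152 × sin(73.92°) = 1.38512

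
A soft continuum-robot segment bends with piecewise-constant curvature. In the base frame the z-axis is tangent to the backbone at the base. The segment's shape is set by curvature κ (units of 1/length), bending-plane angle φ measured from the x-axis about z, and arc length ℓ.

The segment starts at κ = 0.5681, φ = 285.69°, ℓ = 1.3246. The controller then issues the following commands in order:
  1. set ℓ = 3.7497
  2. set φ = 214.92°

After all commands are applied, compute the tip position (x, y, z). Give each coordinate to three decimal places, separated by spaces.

-2.209 -1.542 1.492

initial: κ=0.5681, φ=285.69°, ℓ=1.3246
cmd 1: set ℓ=3.7497 → (κ,φ,ℓ)=(0.5681,285.69°,3.7497) → tip=(0.7287,-2.5940,1.4919)
cmd 2: set φ=214.92° → (κ,φ,ℓ)=(0.5681,214.92°,3.7497) → tip=(-2.2093,-1.5424,1.4919)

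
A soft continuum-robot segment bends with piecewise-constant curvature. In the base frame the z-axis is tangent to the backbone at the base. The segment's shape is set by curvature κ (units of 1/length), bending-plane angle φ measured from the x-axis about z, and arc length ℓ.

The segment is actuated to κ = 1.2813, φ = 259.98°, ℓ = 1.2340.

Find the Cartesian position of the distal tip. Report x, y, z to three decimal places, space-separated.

θ = κ·ℓ = 1.2813 × 1.2340 = 1.58112 rad
ρ = (1 − cos θ)/κ = (1 − -0.01033)/1.2813 = 0.78852
z = sin θ / κ = 0.99995/1.2813 = 0.78042
x = ρ cos φ = 0.78852 × cos(259.98°) = -0.13720
y = ρ sin φ = 0.78852 × sin(259.98°) = -0.77649

-0.137 -0.776 0.780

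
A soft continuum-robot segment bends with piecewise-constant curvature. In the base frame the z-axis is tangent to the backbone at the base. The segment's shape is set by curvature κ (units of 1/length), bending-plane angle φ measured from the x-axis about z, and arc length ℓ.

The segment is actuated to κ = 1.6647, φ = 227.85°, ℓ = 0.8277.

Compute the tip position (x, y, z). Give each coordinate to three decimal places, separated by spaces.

-0.326 -0.360 0.590

θ = κ·ℓ = 1.6647 × 0.8277 = 1.37787 rad
ρ = (1 − cos θ)/κ = (1 − 0.19173)/1.6647 = 0.48554
z = sin θ / κ = 0.98145/1.6647 = 0.58956
x = ρ cos φ = 0.48554 × cos(227.85°) = -0.32583
y = ρ sin φ = 0.48554 × sin(227.85°) = -0.35997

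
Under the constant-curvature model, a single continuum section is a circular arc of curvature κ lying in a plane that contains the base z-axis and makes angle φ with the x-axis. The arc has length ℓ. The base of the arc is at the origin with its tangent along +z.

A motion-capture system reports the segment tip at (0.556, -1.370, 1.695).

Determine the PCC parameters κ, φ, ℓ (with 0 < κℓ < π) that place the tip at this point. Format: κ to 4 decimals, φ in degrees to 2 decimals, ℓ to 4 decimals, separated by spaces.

ρ = √(x²+y²) = √(0.556² + -1.370²) = 1.47852
φ = atan2(y, x) mod 360° = atan2(-1.370, 0.556) = 292.0893°
|p|² = ρ² + z² = 1.47852² + 1.695² = 5.05906
κ = 2ρ / |p|² = 2×1.47852 / 5.05906 = 0.58451
θ = 2·atan2(ρ, z) = 2·atan2(1.47852, 1.695) = 1.43458 rad
ℓ = θ/κ = 1.43458/0.58451 = 2.45435

0.5845 292.09 2.4544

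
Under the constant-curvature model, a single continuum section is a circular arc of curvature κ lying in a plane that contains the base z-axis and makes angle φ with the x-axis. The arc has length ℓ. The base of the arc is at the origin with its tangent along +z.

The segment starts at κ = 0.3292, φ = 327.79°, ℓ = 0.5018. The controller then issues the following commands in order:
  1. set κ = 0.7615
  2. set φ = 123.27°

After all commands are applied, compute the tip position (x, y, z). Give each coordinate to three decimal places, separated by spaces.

-0.052 0.079 0.490

initial: κ=0.3292, φ=327.79°, ℓ=0.5018
cmd 1: set κ=0.7615 → (κ,φ,ℓ)=(0.7615,327.79°,0.5018) → tip=(0.0801,-0.0505,0.4897)
cmd 2: set φ=123.27° → (κ,φ,ℓ)=(0.7615,123.27°,0.5018) → tip=(-0.0520,0.0792,0.4897)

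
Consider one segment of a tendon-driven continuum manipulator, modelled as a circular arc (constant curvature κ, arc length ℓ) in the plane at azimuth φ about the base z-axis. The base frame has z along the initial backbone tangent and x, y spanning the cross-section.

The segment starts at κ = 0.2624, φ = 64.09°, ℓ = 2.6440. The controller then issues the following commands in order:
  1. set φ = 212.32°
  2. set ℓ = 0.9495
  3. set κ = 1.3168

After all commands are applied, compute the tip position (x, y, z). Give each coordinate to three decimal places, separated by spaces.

-0.440 -0.278 0.721

initial: κ=0.2624, φ=64.09°, ℓ=2.6440
cmd 1: set φ=212.32° → (κ,φ,ℓ)=(0.2624,212.32°,2.6440) → tip=(-0.7445,-0.4710,2.4369)
cmd 2: set ℓ=0.9495 → (κ,φ,ℓ)=(0.2624,212.32°,0.9495) → tip=(-0.0994,-0.0629,0.9397)
cmd 3: set κ=1.3168 → (κ,φ,ℓ)=(1.3168,212.32°,0.9495) → tip=(-0.4396,-0.2781,0.7207)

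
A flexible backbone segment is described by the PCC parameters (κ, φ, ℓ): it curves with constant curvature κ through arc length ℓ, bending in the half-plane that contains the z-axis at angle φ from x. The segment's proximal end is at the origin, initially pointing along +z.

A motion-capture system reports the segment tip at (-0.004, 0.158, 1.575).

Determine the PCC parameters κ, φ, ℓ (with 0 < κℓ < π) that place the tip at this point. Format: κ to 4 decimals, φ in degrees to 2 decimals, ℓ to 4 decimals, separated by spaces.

ρ = √(x²+y²) = √(-0.004² + 0.158²) = 0.15805
φ = atan2(y, x) mod 360° = atan2(0.158, -0.004) = 91.4502°
|p|² = ρ² + z² = 0.15805² + 1.575² = 2.50561
κ = 2ρ / |p|² = 2×0.15805 / 2.50561 = 0.12616
θ = 2·atan2(ρ, z) = 2·atan2(0.15805, 1.575) = 0.20003 rad
ℓ = θ/κ = 0.20003/0.12616 = 1.58555

0.1262 91.45 1.5856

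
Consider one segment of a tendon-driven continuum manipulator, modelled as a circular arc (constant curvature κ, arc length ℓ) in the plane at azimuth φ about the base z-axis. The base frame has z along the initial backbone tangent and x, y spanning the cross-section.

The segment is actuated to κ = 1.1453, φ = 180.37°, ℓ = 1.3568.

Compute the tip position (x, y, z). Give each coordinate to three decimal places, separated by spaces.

θ = κ·ℓ = 1.1453 × 1.3568 = 1.55394 rad
ρ = (1 − cos θ)/κ = (1 − 0.01685)/1.1453 = 0.85842
z = sin θ / κ = 0.99986/1.1453 = 0.87301
x = ρ cos φ = 0.85842 × cos(180.37°) = -0.85840
y = ρ sin φ = 0.85842 × sin(180.37°) = -0.00554

-0.858 -0.006 0.873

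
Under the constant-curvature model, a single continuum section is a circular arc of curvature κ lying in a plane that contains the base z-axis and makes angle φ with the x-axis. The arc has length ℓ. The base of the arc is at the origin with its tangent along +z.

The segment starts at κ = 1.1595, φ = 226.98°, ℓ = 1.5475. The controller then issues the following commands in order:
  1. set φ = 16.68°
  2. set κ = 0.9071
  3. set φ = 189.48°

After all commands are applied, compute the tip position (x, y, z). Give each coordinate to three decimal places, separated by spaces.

-0.907 -0.151 1.087

initial: κ=1.1595, φ=226.98°, ℓ=1.5475
cmd 1: set φ=16.68° → (κ,φ,ℓ)=(1.1595,16.68°,1.5475) → tip=(1.0093,0.3024,0.8410)
cmd 2: set κ=0.9071 → (κ,φ,ℓ)=(0.9071,16.68°,1.5475) → tip=(0.8804,0.2638,1.0871)
cmd 3: set φ=189.48° → (κ,φ,ℓ)=(0.9071,189.48°,1.5475) → tip=(-0.9065,-0.1514,1.0871)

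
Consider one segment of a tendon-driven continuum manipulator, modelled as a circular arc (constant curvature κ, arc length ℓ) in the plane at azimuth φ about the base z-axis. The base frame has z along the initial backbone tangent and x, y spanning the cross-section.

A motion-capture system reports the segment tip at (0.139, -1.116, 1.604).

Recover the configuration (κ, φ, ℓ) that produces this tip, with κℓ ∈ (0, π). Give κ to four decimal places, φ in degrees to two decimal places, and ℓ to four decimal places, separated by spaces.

0.5861 277.10 2.0866

ρ = √(x²+y²) = √(0.139² + -1.116²) = 1.12462
φ = atan2(y, x) mod 360° = atan2(-1.116, 0.139) = 277.0997°
|p|² = ρ² + z² = 1.12462² + 1.604² = 3.83759
κ = 2ρ / |p|² = 2×1.12462 / 3.83759 = 0.58611
θ = 2·atan2(ρ, z) = 2·atan2(1.12462, 1.604) = 1.22298 rad
ℓ = θ/κ = 1.22298/0.58611 = 2.08660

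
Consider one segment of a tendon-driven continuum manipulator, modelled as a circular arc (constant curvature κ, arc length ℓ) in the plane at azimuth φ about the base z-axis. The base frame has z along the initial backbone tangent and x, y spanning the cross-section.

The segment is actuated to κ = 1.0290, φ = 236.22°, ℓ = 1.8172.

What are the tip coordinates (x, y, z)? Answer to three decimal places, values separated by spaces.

θ = κ·ℓ = 1.0290 × 1.8172 = 1.86990 rad
ρ = (1 − cos θ)/κ = (1 − -0.29466)/1.0290 = 1.25818
z = sin θ / κ = 0.95560/1.0290 = 0.92867
x = ρ cos φ = 1.25818 × cos(236.22°) = -0.69955
y = ρ sin φ = 1.25818 × sin(236.22°) = -1.04577

-0.700 -1.046 0.929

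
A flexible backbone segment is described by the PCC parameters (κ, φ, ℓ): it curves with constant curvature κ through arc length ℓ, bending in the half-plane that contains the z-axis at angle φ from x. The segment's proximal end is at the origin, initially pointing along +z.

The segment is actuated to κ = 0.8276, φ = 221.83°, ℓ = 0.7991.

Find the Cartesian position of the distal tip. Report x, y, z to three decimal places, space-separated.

-0.190 -0.170 0.742

θ = κ·ℓ = 0.8276 × 0.7991 = 0.66134 rad
ρ = (1 − cos θ)/κ = (1 − 0.78917)/0.8276 = 0.25475
z = sin θ / κ = 0.61417/0.8276 = 0.74211
x = ρ cos φ = 0.25475 × cos(221.83°) = -0.18982
y = ρ sin φ = 0.25475 × sin(221.83°) = -0.16990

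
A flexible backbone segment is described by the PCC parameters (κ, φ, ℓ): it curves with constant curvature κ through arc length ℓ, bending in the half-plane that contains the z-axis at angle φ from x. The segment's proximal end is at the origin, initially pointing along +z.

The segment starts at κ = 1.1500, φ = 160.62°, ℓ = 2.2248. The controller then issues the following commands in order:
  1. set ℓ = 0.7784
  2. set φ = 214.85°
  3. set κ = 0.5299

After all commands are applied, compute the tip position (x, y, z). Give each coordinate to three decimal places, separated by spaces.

-0.130 -0.090 0.757

initial: κ=1.1500, φ=160.62°, ℓ=2.2248
cmd 1: set ℓ=0.7784 → (κ,φ,ℓ)=(1.1500,160.62°,0.7784) → tip=(-0.3073,0.1081,0.6785)
cmd 2: set φ=214.85° → (κ,φ,ℓ)=(1.1500,214.85°,0.7784) → tip=(-0.2673,-0.1861,0.6785)
cmd 3: set κ=0.5299 → (κ,φ,ℓ)=(0.5299,214.85°,0.7784) → tip=(-0.1299,-0.0904,0.7565)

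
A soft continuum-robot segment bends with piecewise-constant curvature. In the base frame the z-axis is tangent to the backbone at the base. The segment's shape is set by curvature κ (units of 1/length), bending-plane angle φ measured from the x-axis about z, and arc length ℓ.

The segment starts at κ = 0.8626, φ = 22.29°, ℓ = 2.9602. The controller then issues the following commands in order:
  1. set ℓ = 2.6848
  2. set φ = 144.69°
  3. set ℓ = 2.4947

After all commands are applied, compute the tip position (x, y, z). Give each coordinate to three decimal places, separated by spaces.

initial: κ=0.8626, φ=22.29°, ℓ=2.9602
cmd 1: set ℓ=2.6848 → (κ,φ,ℓ)=(0.8626,22.29°,2.6848) → tip=(1.8000,0.7379,0.8521)
cmd 2: set φ=144.69° → (κ,φ,ℓ)=(0.8626,144.69°,2.6848) → tip=(-1.5875,1.1244,0.8521)
cmd 3: set ℓ=2.4947 → (κ,φ,ℓ)=(0.8626,144.69°,2.4947) → tip=(-1.4654,1.0379,0.9690)

-1.465 1.038 0.969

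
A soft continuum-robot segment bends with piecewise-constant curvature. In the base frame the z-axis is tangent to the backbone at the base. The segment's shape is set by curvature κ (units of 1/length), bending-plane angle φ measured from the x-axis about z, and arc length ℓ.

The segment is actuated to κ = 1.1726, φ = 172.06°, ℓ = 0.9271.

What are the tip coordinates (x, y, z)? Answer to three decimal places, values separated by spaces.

θ = κ·ℓ = 1.1726 × 0.9271 = 1.08712 rad
ρ = (1 − cos θ)/κ = (1 − 0.46504)/1.1726 = 0.45622
z = sin θ / κ = 0.88529/1.1726 = 0.75498
x = ρ cos φ = 0.45622 × cos(172.06°) = -0.45184
y = ρ sin φ = 0.45622 × sin(172.06°) = 0.06302

-0.452 0.063 0.755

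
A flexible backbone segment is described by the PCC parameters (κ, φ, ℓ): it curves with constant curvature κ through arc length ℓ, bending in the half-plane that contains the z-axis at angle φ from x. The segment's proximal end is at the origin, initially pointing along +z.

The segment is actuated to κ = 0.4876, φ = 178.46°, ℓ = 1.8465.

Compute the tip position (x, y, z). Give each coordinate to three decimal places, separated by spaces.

θ = κ·ℓ = 0.4876 × 1.8465 = 0.90035 rad
ρ = (1 − cos θ)/κ = (1 − 0.62133)/0.4876 = 0.77659
z = sin θ / κ = 0.78355/0.4876 = 1.60695
x = ρ cos φ = 0.77659 × cos(178.46°) = -0.77631
y = ρ sin φ = 0.77659 × sin(178.46°) = 0.02087

-0.776 0.021 1.607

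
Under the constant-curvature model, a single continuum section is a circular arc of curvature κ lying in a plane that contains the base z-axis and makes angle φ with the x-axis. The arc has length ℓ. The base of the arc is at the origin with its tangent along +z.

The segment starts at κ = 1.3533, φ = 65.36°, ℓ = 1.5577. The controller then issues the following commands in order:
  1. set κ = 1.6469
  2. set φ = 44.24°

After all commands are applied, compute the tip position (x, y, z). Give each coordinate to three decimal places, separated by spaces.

initial: κ=1.3533, φ=65.36°, ℓ=1.5577
cmd 1: set κ=1.6469 → (κ,φ,ℓ)=(1.6469,65.36°,1.5577) → tip=(0.4654,1.0147,0.3308)
cmd 2: set φ=44.24° → (κ,φ,ℓ)=(1.6469,44.24°,1.5577) → tip=(0.7998,0.7788,0.3308)

0.800 0.779 0.331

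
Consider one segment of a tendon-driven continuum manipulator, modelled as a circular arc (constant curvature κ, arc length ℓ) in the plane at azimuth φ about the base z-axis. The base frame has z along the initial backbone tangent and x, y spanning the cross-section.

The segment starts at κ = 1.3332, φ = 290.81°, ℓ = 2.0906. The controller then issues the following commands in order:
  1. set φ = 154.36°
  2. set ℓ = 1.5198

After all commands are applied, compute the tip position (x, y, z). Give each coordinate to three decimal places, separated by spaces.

-0.974 0.467 0.674

initial: κ=1.3332, φ=290.81°, ℓ=2.0906
cmd 1: set φ=154.36° → (κ,φ,ℓ)=(1.3332,154.36°,2.0906) → tip=(-1.3104,0.6290,0.2603)
cmd 2: set ℓ=1.5198 → (κ,φ,ℓ)=(1.3332,154.36°,1.5198) → tip=(-0.9736,0.4673,0.6736)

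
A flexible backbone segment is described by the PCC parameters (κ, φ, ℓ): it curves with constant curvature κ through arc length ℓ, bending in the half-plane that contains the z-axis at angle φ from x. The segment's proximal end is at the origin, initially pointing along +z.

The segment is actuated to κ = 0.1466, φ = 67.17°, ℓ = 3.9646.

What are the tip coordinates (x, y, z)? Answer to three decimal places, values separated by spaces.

θ = κ·ℓ = 0.1466 × 3.9646 = 0.58121 rad
ρ = (1 − cos θ)/κ = (1 − 0.83580)/0.1466 = 1.12006
z = sin θ / κ = 0.54904/0.1466 = 3.74513
x = ρ cos φ = 1.12006 × cos(67.17°) = 0.43458
y = ρ sin φ = 1.12006 × sin(67.17°) = 1.03232

0.435 1.032 3.745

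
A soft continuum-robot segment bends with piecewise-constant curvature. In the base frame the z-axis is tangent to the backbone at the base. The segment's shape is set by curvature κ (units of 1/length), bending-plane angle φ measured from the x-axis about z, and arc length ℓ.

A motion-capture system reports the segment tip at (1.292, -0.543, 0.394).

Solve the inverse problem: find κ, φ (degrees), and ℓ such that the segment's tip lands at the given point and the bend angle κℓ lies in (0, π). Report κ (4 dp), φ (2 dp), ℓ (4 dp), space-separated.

ρ = √(x²+y²) = √(1.292² + -0.543²) = 1.40147
φ = atan2(y, x) mod 360° = atan2(-0.543, 1.292) = 337.2040°
|p|² = ρ² + z² = 1.40147² + 0.394² = 2.11935
κ = 2ρ / |p|² = 2×1.40147 / 2.11935 = 1.32255
θ = 2·atan2(ρ, z) = 2·atan2(1.40147, 0.394) = 2.59347 rad
ℓ = θ/κ = 2.59347/1.32255 = 1.96097

1.3225 337.20 1.9610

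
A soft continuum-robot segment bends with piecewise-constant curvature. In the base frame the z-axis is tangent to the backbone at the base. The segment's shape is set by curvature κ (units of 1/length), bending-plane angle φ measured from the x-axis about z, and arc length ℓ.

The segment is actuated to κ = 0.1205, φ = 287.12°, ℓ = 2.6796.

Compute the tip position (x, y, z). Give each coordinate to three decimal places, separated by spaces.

θ = κ·ℓ = 0.1205 × 2.6796 = 0.32289 rad
ρ = (1 − cos θ)/κ = (1 − 0.94832)/0.1205 = 0.42886
z = sin θ / κ = 0.31731/0.1205 = 2.63328
x = ρ cos φ = 0.42886 × cos(287.12°) = 0.12625
y = ρ sin φ = 0.42886 × sin(287.12°) = -0.40986

0.126 -0.410 2.633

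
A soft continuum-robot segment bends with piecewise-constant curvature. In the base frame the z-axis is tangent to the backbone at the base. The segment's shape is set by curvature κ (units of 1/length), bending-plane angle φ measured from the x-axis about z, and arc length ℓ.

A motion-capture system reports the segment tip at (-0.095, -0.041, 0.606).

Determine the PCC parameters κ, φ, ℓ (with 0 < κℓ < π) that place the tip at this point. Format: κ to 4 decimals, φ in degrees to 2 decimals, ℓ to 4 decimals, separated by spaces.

0.5475 203.34 0.6177

ρ = √(x²+y²) = √(-0.095² + -0.041²) = 0.10347
φ = atan2(y, x) mod 360° = atan2(-0.041, -0.095) = 203.3440°
|p|² = ρ² + z² = 0.10347² + 0.606² = 0.37794
κ = 2ρ / |p|² = 2×0.10347 / 0.37794 = 0.54754
θ = 2·atan2(ρ, z) = 2·atan2(0.10347, 0.606) = 0.33822 rad
ℓ = θ/κ = 0.33822/0.54754 = 0.61771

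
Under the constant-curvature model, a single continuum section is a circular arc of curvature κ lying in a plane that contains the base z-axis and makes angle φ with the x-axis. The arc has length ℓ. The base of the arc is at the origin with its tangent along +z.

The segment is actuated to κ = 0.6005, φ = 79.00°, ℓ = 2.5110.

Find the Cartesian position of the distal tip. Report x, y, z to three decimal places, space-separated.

θ = κ·ℓ = 0.6005 × 2.5110 = 1.50786 rad
ρ = (1 − cos θ)/κ = (1 − 0.06290)/0.6005 = 1.56053
z = sin θ / κ = 0.99802/0.6005 = 1.66198
x = ρ cos φ = 1.56053 × cos(79.00°) = 0.29776
y = ρ sin φ = 1.56053 × sin(79.00°) = 1.53186

0.298 1.532 1.662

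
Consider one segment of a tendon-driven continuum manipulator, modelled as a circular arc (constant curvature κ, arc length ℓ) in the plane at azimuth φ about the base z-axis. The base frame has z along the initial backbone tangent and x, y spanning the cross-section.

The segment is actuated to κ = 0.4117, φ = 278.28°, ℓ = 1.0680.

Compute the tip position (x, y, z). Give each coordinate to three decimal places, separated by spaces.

θ = κ·ℓ = 0.4117 × 1.0680 = 0.43970 rad
ρ = (1 − cos θ)/κ = (1 − 0.90488)/0.4117 = 0.23104
z = sin θ / κ = 0.42566/0.4117 = 1.03392
x = ρ cos φ = 0.23104 × cos(278.28°) = 0.03327
y = ρ sin φ = 0.23104 × sin(278.28°) = -0.22863

0.033 -0.229 1.034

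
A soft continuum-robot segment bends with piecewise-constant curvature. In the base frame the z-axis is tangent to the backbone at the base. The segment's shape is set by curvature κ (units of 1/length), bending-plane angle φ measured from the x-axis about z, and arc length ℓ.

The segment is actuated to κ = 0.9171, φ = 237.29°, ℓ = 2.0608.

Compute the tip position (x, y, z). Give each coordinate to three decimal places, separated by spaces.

θ = κ·ℓ = 0.9171 × 2.0608 = 1.88996 rad
ρ = (1 − cos θ)/κ = (1 − -0.31377)/0.9171 = 1.43253
z = sin θ / κ = 0.94950/0.9171 = 1.03533
x = ρ cos φ = 1.43253 × cos(237.29°) = -0.77412
y = ρ sin φ = 1.43253 × sin(237.29°) = -1.20535

-0.774 -1.205 1.035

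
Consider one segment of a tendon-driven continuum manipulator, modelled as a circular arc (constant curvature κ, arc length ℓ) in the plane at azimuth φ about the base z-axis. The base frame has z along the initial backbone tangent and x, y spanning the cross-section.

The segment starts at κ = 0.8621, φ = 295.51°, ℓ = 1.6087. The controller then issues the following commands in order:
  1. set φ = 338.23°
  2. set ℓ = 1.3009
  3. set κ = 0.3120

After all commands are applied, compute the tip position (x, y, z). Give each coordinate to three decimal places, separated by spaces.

initial: κ=0.8621, φ=295.51°, ℓ=1.6087
cmd 1: set φ=338.23° → (κ,φ,ℓ)=(0.8621,338.23°,1.6087) → tip=(0.8802,-0.3515,1.1404)
cmd 2: set ℓ=1.3009 → (κ,φ,ℓ)=(0.8621,338.23°,1.3009) → tip=(0.6094,-0.2434,1.0448)
cmd 3: set κ=0.3120 → (κ,φ,ℓ)=(0.3120,338.23°,1.3009) → tip=(0.2418,-0.0966,1.2655)

0.242 -0.097 1.265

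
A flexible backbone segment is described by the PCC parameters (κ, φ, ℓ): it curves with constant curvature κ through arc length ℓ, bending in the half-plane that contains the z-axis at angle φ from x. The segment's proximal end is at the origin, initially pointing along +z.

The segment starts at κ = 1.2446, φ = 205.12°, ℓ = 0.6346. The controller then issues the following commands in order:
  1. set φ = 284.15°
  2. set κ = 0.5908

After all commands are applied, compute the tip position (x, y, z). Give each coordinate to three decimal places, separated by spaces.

initial: κ=1.2446, φ=205.12°, ℓ=0.6346
cmd 1: set φ=284.15° → (κ,φ,ℓ)=(1.2446,284.15°,0.6346) → tip=(0.0581,-0.2306,0.5706)
cmd 2: set κ=0.5908 → (κ,φ,ℓ)=(0.5908,284.15°,0.6346) → tip=(0.0287,-0.1140,0.6198)

0.029 -0.114 0.620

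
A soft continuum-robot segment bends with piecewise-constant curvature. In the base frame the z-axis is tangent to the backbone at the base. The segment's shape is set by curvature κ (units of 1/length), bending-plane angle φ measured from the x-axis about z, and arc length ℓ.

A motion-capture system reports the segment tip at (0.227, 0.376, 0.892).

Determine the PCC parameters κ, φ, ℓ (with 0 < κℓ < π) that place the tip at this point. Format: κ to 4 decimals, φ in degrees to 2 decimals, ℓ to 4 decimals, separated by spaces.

0.8886 58.88 1.0298

ρ = √(x²+y²) = √(0.227² + 0.376²) = 0.43921
φ = atan2(y, x) mod 360° = atan2(0.376, 0.227) = 58.8796°
|p|² = ρ² + z² = 0.43921² + 0.892² = 0.98857
κ = 2ρ / |p|² = 2×0.43921 / 0.98857 = 0.88858
θ = 2·atan2(ρ, z) = 2·atan2(0.43921, 0.892) = 0.91508 rad
ℓ = θ/κ = 0.91508/0.88858 = 1.02982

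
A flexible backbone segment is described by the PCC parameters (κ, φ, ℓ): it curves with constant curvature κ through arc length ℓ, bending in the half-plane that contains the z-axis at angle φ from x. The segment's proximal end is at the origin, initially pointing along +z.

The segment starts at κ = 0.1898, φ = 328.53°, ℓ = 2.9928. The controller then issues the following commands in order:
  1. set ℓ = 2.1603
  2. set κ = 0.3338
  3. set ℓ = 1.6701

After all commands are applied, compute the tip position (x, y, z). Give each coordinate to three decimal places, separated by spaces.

initial: κ=0.1898, φ=328.53°, ℓ=2.9928
cmd 1: set ℓ=2.1603 → (κ,φ,ℓ)=(0.1898,328.53°,2.1603) → tip=(0.3725,-0.2280,2.1003)
cmd 2: set κ=0.3338 → (κ,φ,ℓ)=(0.3338,328.53°,2.1603) → tip=(0.6360,-0.3893,1.9779)
cmd 3: set ℓ=1.6701 → (κ,φ,ℓ)=(0.3338,328.53°,1.6701) → tip=(0.3869,-0.2368,1.5849)

0.387 -0.237 1.585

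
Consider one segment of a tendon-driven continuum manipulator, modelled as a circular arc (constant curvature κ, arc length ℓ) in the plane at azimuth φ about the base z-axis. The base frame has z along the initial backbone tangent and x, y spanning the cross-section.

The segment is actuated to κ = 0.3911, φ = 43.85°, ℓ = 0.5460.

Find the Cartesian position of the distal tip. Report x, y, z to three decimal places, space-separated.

θ = κ·ℓ = 0.3911 × 0.5460 = 0.21354 rad
ρ = (1 − cos θ)/κ = (1 − 0.97729)/0.3911 = 0.05808
z = sin θ / κ = 0.21192/0.3911 = 0.54186
x = ρ cos φ = 0.05808 × cos(43.85°) = 0.04188
y = ρ sin φ = 0.05808 × sin(43.85°) = 0.04023

0.042 0.040 0.542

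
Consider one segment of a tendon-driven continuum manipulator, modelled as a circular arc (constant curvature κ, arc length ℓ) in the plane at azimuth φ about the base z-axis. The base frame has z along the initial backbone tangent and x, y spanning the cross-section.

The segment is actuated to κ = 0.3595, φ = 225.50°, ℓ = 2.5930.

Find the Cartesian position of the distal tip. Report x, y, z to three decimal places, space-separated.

-0.788 -0.801 2.233

θ = κ·ℓ = 0.3595 × 2.5930 = 0.93218 rad
ρ = (1 − cos θ)/κ = (1 − 0.59608)/0.3595 = 1.12355
z = sin θ / κ = 0.80292/0.3595 = 2.23344
x = ρ cos φ = 1.12355 × cos(225.50°) = -0.78751
y = ρ sin φ = 1.12355 × sin(225.50°) = -0.80138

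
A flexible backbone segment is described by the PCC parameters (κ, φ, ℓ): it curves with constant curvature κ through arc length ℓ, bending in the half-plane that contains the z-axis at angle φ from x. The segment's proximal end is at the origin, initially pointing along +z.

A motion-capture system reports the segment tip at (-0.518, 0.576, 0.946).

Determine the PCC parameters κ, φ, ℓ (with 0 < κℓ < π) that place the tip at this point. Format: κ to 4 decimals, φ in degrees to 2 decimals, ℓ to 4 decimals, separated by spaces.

ρ = √(x²+y²) = √(-0.518² + 0.576²) = 0.77466
φ = atan2(y, x) mod 360° = atan2(0.576, -0.518) = 131.9652°
|p|² = ρ² + z² = 0.77466² + 0.946² = 1.49502
κ = 2ρ / |p|² = 2×0.77466 / 1.49502 = 1.03632
θ = 2·atan2(ρ, z) = 2·atan2(0.77466, 0.946) = 1.37230 rad
ℓ = θ/κ = 1.37230/1.03632 = 1.32419

1.0363 131.97 1.3242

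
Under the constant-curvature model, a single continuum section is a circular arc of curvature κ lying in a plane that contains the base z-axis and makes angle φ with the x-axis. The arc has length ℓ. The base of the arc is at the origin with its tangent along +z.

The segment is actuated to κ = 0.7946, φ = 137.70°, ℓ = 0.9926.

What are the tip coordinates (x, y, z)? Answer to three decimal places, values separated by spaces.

-0.275 0.250 0.893

θ = κ·ℓ = 0.7946 × 0.9926 = 0.78872 rad
ρ = (1 − cos θ)/κ = (1 − 0.70475)/0.7946 = 0.37157
z = sin θ / κ = 0.70945/0.7946 = 0.89284
x = ρ cos φ = 0.37157 × cos(137.70°) = -0.27482
y = ρ sin φ = 0.37157 × sin(137.70°) = 0.25007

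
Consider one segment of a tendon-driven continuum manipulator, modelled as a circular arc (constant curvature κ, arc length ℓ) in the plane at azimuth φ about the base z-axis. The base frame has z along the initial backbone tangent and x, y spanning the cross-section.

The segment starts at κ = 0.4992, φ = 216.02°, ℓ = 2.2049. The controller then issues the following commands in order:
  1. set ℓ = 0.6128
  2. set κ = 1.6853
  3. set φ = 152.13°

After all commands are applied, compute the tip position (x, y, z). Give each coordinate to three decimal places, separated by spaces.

initial: κ=0.4992, φ=216.02°, ℓ=2.2049
cmd 1: set ℓ=0.6128 → (κ,φ,ℓ)=(0.4992,216.02°,0.6128) → tip=(-0.0752,-0.0547,0.6033)
cmd 2: set κ=1.6853 → (κ,φ,ℓ)=(1.6853,216.02°,0.6128) → tip=(-0.2340,-0.1701,0.5095)
cmd 3: set φ=152.13° → (κ,φ,ℓ)=(1.6853,152.13°,0.6128) → tip=(-0.2557,0.1352,0.5095)

-0.256 0.135 0.510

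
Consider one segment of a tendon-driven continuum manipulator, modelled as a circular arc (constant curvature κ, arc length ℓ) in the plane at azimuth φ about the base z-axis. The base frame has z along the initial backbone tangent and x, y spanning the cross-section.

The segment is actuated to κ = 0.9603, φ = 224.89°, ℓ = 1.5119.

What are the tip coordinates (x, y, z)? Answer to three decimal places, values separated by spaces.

-0.650 -0.648 1.034

θ = κ·ℓ = 0.9603 × 1.5119 = 1.45188 rad
ρ = (1 − cos θ)/κ = (1 − 0.11864)/0.9603 = 0.91780
z = sin θ / κ = 0.99294/0.9603 = 1.03399
x = ρ cos φ = 0.91780 × cos(224.89°) = -0.65023
y = ρ sin φ = 0.91780 × sin(224.89°) = -0.64773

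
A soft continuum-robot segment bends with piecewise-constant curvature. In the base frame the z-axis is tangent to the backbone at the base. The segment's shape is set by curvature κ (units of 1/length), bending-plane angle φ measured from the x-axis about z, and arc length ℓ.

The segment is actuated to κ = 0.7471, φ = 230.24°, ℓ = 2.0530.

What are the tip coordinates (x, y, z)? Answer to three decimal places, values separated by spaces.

-0.824 -0.991 1.338

θ = κ·ℓ = 0.7471 × 2.0530 = 1.53380 rad
ρ = (1 − cos θ)/κ = (1 − 0.03699)/0.7471 = 1.28900
z = sin θ / κ = 0.99932/0.7471 = 1.33759
x = ρ cos φ = 1.28900 × cos(230.24°) = -0.82441
y = ρ sin φ = 1.28900 × sin(230.24°) = -0.99089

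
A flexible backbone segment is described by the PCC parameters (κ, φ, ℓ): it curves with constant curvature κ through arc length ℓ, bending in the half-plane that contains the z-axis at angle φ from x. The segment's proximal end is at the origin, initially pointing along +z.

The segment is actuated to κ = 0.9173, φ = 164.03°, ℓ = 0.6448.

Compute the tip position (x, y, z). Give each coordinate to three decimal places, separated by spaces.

θ = κ·ℓ = 0.9173 × 0.6448 = 0.59148 rad
ρ = (1 − cos θ)/κ = (1 − 0.83012)/0.9173 = 0.18520
z = sin θ / κ = 0.55759/0.9173 = 0.60786
x = ρ cos φ = 0.18520 × cos(164.03°) = -0.17805
y = ρ sin φ = 0.18520 × sin(164.03°) = 0.05095

-0.178 0.051 0.608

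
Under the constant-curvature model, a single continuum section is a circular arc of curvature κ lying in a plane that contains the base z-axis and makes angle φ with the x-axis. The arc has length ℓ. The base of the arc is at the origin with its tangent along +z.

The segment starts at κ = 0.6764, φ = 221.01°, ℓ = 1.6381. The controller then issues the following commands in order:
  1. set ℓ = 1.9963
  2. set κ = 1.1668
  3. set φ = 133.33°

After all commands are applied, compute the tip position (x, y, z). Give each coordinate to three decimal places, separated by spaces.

-0.993 1.052 0.622

initial: κ=0.6764, φ=221.01°, ℓ=1.6381
cmd 1: set ℓ=1.9963 → (κ,φ,ℓ)=(0.6764,221.01°,1.9963) → tip=(-0.8716,-0.7579,1.4426)
cmd 2: set κ=1.1668 → (κ,φ,ℓ)=(1.1668,221.01°,1.9963) → tip=(-1.0916,-0.9492,0.6221)
cmd 3: set φ=133.33° → (κ,φ,ℓ)=(1.1668,133.33°,1.9963) → tip=(-0.9926,1.0522,0.6221)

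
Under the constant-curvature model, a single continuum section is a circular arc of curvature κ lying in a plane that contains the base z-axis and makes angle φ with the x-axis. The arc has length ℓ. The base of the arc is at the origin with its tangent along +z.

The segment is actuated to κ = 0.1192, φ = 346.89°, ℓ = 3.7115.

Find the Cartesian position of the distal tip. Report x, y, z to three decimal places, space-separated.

θ = κ·ℓ = 0.1192 × 3.7115 = 0.44241 rad
ρ = (1 − cos θ)/κ = (1 − 0.90372)/0.1192 = 0.80770
z = sin θ / κ = 0.42812/0.1192 = 3.59161
x = ρ cos φ = 0.80770 × cos(346.89°) = 0.78665
y = ρ sin φ = 0.80770 × sin(346.89°) = -0.18320

0.787 -0.183 3.592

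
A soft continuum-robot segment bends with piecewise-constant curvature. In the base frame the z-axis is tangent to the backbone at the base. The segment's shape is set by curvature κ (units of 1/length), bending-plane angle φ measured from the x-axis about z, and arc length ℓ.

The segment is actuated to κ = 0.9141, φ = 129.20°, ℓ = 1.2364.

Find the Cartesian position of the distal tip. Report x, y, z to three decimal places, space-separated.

θ = κ·ℓ = 0.9141 × 1.2364 = 1.13019 rad
ρ = (1 − cos θ)/κ = (1 − 0.42649)/0.9141 = 0.62741
z = sin θ / κ = 0.90449/0.9141 = 0.98949
x = ρ cos φ = 0.62741 × cos(129.20°) = -0.39654
y = ρ sin φ = 0.62741 × sin(129.20°) = 0.48621

-0.397 0.486 0.989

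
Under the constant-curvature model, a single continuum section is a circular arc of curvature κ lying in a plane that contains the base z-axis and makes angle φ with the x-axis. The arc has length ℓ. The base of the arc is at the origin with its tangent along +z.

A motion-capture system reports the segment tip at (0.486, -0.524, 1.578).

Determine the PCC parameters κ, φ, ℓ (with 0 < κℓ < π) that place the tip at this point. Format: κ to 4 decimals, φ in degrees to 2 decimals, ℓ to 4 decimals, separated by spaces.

0.4763 312.85 1.7856

ρ = √(x²+y²) = √(0.486² + -0.524²) = 0.71468
φ = atan2(y, x) mod 360° = atan2(-0.524, 0.486) = 312.8453°
|p|² = ρ² + z² = 0.71468² + 1.578² = 3.00086
κ = 2ρ / |p|² = 2×0.71468 / 3.00086 = 0.47632
θ = 2·atan2(ρ, z) = 2·atan2(0.71468, 1.578) = 0.85053 rad
ℓ = θ/κ = 0.85053/0.47632 = 1.78564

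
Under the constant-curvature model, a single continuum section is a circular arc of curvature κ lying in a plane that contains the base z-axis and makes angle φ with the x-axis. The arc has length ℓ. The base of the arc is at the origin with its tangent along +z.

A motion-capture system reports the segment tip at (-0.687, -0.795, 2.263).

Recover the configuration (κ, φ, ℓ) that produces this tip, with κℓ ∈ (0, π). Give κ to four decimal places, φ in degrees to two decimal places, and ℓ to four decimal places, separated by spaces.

ρ = √(x²+y²) = √(-0.687² + -0.795²) = 1.05071
φ = atan2(y, x) mod 360° = atan2(-0.795, -0.687) = 229.1680°
|p|² = ρ² + z² = 1.05071² + 2.263² = 6.22516
κ = 2ρ / |p|² = 2×1.05071 / 6.22516 = 0.33757
θ = 2·atan2(ρ, z) = 2·atan2(1.05071, 2.263) = 0.86936 rad
ℓ = θ/κ = 0.86936/0.33757 = 2.57537

0.3376 229.17 2.5754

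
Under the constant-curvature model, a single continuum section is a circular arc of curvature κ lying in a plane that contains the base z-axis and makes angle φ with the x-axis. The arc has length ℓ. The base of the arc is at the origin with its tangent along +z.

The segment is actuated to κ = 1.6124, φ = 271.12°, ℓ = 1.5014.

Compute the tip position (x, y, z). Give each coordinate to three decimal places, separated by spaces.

0.021 -1.086 0.409

θ = κ·ℓ = 1.6124 × 1.5014 = 2.42086 rad
ρ = (1 − cos θ)/κ = (1 − -0.75132)/1.6124 = 1.08616
z = sin θ / κ = 0.65994/1.6124 = 0.40929
x = ρ cos φ = 1.08616 × cos(271.12°) = 0.02123
y = ρ sin φ = 1.08616 × sin(271.12°) = -1.08595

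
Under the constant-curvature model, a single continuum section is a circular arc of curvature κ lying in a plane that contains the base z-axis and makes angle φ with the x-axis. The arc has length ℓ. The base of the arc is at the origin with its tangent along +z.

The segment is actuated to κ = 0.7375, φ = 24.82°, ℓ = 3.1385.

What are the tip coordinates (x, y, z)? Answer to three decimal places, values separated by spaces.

2.064 0.955 0.998

θ = κ·ℓ = 0.7375 × 3.1385 = 2.31464 rad
ρ = (1 − cos θ)/κ = (1 − -0.67712)/0.7375 = 2.27407
z = sin θ / κ = 0.73587/0.7375 = 0.99779
x = ρ cos φ = 2.27407 × cos(24.82°) = 2.06401
y = ρ sin φ = 2.27407 × sin(24.82°) = 0.95458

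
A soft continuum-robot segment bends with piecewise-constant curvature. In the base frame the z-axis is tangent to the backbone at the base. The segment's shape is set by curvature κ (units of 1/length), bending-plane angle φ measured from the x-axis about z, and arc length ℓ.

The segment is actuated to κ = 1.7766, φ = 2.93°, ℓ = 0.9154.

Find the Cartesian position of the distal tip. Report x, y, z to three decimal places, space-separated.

0.593 0.030 0.562

θ = κ·ℓ = 1.7766 × 0.9154 = 1.62630 rad
ρ = (1 − cos θ)/κ = (1 − -0.05547)/1.7766 = 0.59410
z = sin θ / κ = 0.99846/1.7766 = 0.56201
x = ρ cos φ = 0.59410 × cos(2.93°) = 0.59332
y = ρ sin φ = 0.59410 × sin(2.93°) = 0.03037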